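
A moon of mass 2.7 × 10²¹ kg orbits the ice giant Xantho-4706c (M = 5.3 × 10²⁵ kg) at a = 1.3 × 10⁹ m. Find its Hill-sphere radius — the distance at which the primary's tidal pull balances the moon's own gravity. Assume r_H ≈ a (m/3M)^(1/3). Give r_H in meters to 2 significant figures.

3.3 × 10⁷ m

r_H ≈ a (m/3M)^(1/3)
    = (1.3 × 10⁹) × (2.7 × 10²¹ / (3 × 5.3 × 10²⁵))^(1/3)
    = 3.3 × 10⁷ m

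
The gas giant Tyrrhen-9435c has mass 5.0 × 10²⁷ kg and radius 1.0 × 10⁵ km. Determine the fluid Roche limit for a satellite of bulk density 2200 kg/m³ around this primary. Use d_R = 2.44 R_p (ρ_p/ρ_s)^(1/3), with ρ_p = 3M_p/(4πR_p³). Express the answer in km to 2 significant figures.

2.0 × 10⁵ km

ρ_p = 3M_p/(4πR_p³) = 3 × (5.0 × 10²⁷) / (4π × (1.0 × 10⁸ m)³) = 1200 kg/m³
d_R = 2.44 × 1.0 × 10⁵ km × (1200/2200)^(1/3)
    = 2.0 × 10⁵ km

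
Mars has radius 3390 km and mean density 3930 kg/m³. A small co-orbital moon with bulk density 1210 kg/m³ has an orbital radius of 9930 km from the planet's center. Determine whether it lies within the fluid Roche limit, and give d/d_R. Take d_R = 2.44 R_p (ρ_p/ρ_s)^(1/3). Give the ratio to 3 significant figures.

d_R = 2.44 × (3390 km) × (3930/1210)^(1/3) = 12250 km
d/d_R = (9930) / (12250) = 0.811
Since d/d_R < 1, the body is inside the Roche limit.

inside; d/d_R ≈ 0.811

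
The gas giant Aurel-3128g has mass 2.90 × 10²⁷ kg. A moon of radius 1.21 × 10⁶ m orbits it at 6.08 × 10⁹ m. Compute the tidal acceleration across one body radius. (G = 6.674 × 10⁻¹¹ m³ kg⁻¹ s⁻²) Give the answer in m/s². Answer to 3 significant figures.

2.08 × 10⁻⁶ m/s²

Δa = 2GMr/d³
   = 2 × (6.674 × 10⁻¹¹) × (2.90 × 10²⁷) × (1.21 × 10⁶) / (6.08 × 10⁹)³
   = 2.08 × 10⁻⁶ m/s²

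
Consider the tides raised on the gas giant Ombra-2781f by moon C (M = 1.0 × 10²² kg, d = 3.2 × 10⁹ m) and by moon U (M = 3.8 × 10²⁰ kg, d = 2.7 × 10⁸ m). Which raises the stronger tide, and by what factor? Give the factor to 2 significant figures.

Moon U, by a factor of ≈ 63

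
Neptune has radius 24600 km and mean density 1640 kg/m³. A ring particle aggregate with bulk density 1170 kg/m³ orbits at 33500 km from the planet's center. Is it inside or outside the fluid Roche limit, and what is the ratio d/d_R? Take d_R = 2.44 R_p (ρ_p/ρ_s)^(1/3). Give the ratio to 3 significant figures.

inside; d/d_R ≈ 0.499

d_R = 2.44 × (24600 km) × (1640/1170)^(1/3) = 67180 km
d/d_R = (33500) / (67180) = 0.499
Since d/d_R < 1, the body is inside the Roche limit.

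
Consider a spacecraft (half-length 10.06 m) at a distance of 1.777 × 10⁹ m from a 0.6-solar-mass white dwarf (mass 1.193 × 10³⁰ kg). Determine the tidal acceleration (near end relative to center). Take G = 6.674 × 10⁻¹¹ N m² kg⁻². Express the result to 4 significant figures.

Δa = 2GMr/d³
   = 2 × (6.674 × 10⁻¹¹) × (1.193 × 10³⁰) × (10.06) / (1.777 × 10⁹)³
   = 2.855 × 10⁻⁷ m/s²

2.855 × 10⁻⁷ m/s²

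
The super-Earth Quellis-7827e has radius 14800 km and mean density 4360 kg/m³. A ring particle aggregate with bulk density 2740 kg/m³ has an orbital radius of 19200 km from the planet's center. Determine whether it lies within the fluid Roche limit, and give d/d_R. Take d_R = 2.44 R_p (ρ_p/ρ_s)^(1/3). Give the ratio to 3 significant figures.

inside; d/d_R ≈ 0.455

d_R = 2.44 × (14800 km) × (4360/2740)^(1/3) = 42160 km
d/d_R = (19200) / (42160) = 0.455
Since d/d_R < 1, the body is inside the Roche limit.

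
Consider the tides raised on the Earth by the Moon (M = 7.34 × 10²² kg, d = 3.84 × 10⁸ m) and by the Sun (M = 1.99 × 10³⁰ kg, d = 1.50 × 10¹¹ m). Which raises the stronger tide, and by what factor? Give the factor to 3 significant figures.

The tide-raising term goes as M/d³ (the gradient of a 1/d² field).
The Moon: (7.34 × 10²²) / (3.84 × 10⁸)³ = 1.296 × 10⁻³
The Sun: (1.99 × 10³⁰) / (1.50 × 10¹¹)³ = 5.896 × 10⁻⁴
Ratio (larger/smaller) = 2.20

The Moon, by a factor of ≈ 2.20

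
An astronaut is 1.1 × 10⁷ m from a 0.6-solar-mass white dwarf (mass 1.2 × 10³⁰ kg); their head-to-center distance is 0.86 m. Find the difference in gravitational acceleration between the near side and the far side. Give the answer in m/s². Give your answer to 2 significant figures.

The field gradient is 2GM/d³; across the full diameter 2r the difference is 4GMr/d³.
Δg = 4GMr/d³
   = 4 × (6.674 × 10⁻¹¹) × (1.2 × 10³⁰) × (0.86) / (1.1 × 10⁷)³
   = 2.1 × 10⁻¹ m/s²

2.1 × 10⁻¹ m/s²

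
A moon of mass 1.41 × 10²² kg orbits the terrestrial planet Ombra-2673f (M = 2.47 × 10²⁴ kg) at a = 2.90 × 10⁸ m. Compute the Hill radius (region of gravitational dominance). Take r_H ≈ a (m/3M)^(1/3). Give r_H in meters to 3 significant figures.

r_H ≈ a (m/3M)^(1/3)
    = (2.90 × 10⁸) × (1.41 × 10²² / (3 × 2.47 × 10²⁴))^(1/3)
    = 3.59 × 10⁷ m

3.59 × 10⁷ m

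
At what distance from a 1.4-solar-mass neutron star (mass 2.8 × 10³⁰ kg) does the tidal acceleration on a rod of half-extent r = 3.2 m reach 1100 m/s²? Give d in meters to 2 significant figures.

1.0 × 10⁶ m

2GMr/d³ = a_tidal  ⇒  d = (2GMr / a_tidal)^(1/3)
d = (2 × 6.674×10⁻¹¹ × (2.8 × 10³⁰) × (3.2) / (1100))^(1/3)
  = 1.0 × 10⁶ m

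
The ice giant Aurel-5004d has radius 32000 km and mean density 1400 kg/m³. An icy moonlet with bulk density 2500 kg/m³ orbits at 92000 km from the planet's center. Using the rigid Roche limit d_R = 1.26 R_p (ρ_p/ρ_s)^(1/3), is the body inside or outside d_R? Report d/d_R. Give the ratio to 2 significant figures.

outside; d/d_R ≈ 2.8

d_R = 1.26 × (32000 km) × (1400/2500)^(1/3) = 33230 km
d/d_R = (92000) / (33230) = 2.8
Since d/d_R > 1, the body is outside the Roche limit.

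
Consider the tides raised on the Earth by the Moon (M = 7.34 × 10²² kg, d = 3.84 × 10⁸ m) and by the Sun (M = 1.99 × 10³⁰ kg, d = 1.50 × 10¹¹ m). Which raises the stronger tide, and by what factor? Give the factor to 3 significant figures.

The Moon, by a factor of ≈ 2.20

Tidal acceleration ∝ M/d³, so compare M/d³ for each.
The Moon: (7.34 × 10²²) / (3.84 × 10⁸)³ = 1.296 × 10⁻³
The Sun: (1.99 × 10³⁰) / (1.50 × 10¹¹)³ = 5.896 × 10⁻⁴
Ratio (larger/smaller) = 2.20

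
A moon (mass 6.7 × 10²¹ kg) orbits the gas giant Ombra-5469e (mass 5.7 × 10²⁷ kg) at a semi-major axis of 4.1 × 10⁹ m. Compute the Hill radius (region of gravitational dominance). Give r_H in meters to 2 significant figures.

r_H ≈ a (m/3M)^(1/3)
    = (4.1 × 10⁹) × (6.7 × 10²¹ / (3 × 5.7 × 10²⁷))^(1/3)
    = 3.0 × 10⁷ m

3.0 × 10⁷ m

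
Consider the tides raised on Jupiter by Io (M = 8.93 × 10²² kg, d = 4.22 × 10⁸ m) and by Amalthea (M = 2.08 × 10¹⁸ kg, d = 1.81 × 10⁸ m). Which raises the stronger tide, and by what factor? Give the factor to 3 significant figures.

Tidal stretch scales as M/d³; compute that for each body.
Io: (8.93 × 10²²) / (4.22 × 10⁸)³ = 1.188 × 10⁻³
Amalthea: (2.08 × 10¹⁸) / (1.81 × 10⁸)³ = 3.508 × 10⁻⁷
Ratio (larger/smaller) = 3390

Io, by a factor of ≈ 3390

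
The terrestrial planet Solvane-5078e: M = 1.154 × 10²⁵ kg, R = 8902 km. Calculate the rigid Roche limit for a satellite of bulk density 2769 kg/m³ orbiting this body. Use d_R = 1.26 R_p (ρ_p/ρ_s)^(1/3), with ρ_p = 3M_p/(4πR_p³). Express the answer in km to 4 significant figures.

12580 km

ρ_p = 3M_p/(4πR_p³) = 3 × (1.154 × 10²⁵) / (4π × (8.902 × 10⁶ m)³) = 3905 kg/m³
d_R = 1.26 × 8902 km × (3905/2769)^(1/3)
    = 12580 km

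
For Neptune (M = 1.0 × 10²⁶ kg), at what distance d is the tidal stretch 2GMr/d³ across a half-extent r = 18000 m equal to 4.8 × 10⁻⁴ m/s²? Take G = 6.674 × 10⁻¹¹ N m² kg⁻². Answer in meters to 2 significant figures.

7.9 × 10⁷ m

2GMr/d³ = a_tidal  ⇒  d = (2GMr / a_tidal)^(1/3)
d = (2 × 6.674×10⁻¹¹ × (1.0 × 10²⁶) × (18000) / (4.8 × 10⁻⁴))^(1/3)
  = 7.9 × 10⁷ m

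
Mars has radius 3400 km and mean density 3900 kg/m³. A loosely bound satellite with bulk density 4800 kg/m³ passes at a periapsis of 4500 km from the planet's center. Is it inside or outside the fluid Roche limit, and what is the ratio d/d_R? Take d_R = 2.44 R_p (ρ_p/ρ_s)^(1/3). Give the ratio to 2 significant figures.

d_R = 2.44 × (3400 km) × (3900/4800)^(1/3) = 7741 km
d/d_R = (4500) / (7741) = 0.58
Since d/d_R < 1, the body is inside the Roche limit.

inside; d/d_R ≈ 0.58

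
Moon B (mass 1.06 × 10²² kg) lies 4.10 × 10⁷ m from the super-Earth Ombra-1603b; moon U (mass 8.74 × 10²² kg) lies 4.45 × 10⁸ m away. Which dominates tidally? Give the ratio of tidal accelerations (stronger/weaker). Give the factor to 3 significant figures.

Tidal stretch scales as M/d³; compute that for each body.
Moon B: (1.06 × 10²²) / (4.10 × 10⁷)³ = 1.538 × 10⁻¹
Moon U: (8.74 × 10²²) / (4.45 × 10⁸)³ = 9.918 × 10⁻⁴
Ratio (larger/smaller) = 155

Moon B, by a factor of ≈ 155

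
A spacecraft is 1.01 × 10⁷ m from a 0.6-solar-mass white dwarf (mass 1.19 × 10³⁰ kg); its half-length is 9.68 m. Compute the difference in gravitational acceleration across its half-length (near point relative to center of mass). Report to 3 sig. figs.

1.49 m/s²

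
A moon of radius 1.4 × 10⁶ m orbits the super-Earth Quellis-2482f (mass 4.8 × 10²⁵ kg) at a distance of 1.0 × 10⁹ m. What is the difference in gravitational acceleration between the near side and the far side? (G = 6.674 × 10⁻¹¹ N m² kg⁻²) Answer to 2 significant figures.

1.8 × 10⁻⁵ m/s²

Δa = 4GMr/d³
   = 4 × (6.674 × 10⁻¹¹) × (4.8 × 10²⁵) × (1.4 × 10⁶) / (1.0 × 10⁹)³
   = 1.8 × 10⁻⁵ m/s²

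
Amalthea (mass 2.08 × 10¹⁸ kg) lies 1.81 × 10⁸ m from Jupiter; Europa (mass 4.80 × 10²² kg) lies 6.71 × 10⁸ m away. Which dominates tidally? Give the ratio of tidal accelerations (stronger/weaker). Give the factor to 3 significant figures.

Europa, by a factor of ≈ 453

Tidal acceleration ∝ M/d³, so compare M/d³ for each.
Amalthea: (2.08 × 10¹⁸) / (1.81 × 10⁸)³ = 3.508 × 10⁻⁷
Europa: (4.80 × 10²²) / (6.71 × 10⁸)³ = 1.589 × 10⁻⁴
Ratio (larger/smaller) = 453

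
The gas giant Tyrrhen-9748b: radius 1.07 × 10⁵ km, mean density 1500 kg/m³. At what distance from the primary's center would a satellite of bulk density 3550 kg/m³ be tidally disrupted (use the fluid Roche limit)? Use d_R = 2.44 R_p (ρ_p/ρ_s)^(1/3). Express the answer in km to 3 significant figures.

d_R = 2.44 × 1.07 × 10⁵ km × (1500/3550)^(1/3)
    = 1.96 × 10⁵ km

1.96 × 10⁵ km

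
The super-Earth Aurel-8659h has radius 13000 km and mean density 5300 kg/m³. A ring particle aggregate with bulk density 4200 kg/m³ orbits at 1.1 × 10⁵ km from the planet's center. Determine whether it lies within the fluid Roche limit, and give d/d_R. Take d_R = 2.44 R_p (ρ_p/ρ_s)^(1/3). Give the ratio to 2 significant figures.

outside; d/d_R ≈ 3.2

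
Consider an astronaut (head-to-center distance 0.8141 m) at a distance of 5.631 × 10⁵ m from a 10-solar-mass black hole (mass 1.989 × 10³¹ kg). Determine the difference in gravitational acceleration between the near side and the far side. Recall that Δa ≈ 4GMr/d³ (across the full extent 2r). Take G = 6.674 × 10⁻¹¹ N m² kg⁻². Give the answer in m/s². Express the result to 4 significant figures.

Δg = 4GMr/d³
   = 4 × (6.674 × 10⁻¹¹) × (1.989 × 10³¹) × (0.8141) / (5.631 × 10⁵)³
   = 2.421 × 10⁴ m/s²

2.421 × 10⁴ m/s²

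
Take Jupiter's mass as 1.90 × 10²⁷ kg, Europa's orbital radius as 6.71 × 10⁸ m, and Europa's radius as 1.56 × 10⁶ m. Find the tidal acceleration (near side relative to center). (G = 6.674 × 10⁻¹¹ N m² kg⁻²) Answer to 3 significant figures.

1.31 × 10⁻³ m/s²

Δa = 2GMr/d³
   = 2 × (6.674 × 10⁻¹¹) × (1.90 × 10²⁷) × (1.56 × 10⁶) / (6.71 × 10⁸)³
   = 1.31 × 10⁻³ m/s²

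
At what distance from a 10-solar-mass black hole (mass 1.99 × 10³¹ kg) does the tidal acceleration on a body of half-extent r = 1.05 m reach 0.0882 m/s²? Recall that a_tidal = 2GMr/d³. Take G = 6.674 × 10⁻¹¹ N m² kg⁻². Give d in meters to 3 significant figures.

2GMr/d³ = a_tidal  ⇒  d = (2GMr / a_tidal)^(1/3)
d = (2 × 6.674×10⁻¹¹ × (1.99 × 10³¹) × (1.05) / (0.0882))^(1/3)
  = 3.16 × 10⁷ m

3.16 × 10⁷ m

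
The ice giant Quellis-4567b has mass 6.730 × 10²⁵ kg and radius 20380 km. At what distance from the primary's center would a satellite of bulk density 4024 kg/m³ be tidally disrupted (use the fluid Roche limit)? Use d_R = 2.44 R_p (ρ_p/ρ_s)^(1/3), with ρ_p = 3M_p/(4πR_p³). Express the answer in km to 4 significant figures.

ρ_p = 3M_p/(4πR_p³) = 3 × (6.730 × 10²⁵) / (4π × (2.038 × 10⁷ m)³) = 1898 kg/m³
d_R = 2.44 × 20380 km × (1898/4024)^(1/3)
    = 38710 km

38710 km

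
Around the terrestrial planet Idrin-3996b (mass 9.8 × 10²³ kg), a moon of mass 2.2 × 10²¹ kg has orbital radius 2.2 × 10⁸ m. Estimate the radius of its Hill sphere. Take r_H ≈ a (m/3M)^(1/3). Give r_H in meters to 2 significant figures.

r_H ≈ a (m/3M)^(1/3)
    = (2.2 × 10⁸) × (2.2 × 10²¹ / (3 × 9.8 × 10²³))^(1/3)
    = 2.0 × 10⁷ m

2.0 × 10⁷ m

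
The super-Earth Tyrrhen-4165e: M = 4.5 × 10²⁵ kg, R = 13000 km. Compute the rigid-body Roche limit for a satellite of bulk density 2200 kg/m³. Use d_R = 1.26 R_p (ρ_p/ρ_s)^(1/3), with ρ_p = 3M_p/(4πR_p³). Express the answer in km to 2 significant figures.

ρ_p = 3M_p/(4πR_p³) = 3 × (4.5 × 10²⁵) / (4π × (1.3 × 10⁷ m)³) = 4900 kg/m³
d_R = 1.26 × 13000 km × (4900/2200)^(1/3)
    = 21000 km

21000 km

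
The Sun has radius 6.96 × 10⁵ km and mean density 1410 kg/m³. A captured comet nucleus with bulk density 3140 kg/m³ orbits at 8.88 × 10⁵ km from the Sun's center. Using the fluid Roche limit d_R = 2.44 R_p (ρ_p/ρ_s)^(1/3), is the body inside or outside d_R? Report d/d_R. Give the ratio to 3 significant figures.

inside; d/d_R ≈ 0.683

d_R = 2.44 × (6.96 × 10⁵ km) × (1410/3140)^(1/3) = 1.300 × 10⁶ km
d/d_R = (8.88 × 10⁵) / (1.300 × 10⁶) = 0.683
Since d/d_R < 1, the body is inside the Roche limit.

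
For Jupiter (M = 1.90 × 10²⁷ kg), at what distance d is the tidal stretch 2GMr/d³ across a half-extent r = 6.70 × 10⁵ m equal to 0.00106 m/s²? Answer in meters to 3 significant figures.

5.43 × 10⁸ m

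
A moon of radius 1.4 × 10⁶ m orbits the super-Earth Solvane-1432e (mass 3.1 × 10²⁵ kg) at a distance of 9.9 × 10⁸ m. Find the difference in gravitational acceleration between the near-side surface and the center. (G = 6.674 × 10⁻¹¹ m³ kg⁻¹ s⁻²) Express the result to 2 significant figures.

6.0 × 10⁻⁶ m/s²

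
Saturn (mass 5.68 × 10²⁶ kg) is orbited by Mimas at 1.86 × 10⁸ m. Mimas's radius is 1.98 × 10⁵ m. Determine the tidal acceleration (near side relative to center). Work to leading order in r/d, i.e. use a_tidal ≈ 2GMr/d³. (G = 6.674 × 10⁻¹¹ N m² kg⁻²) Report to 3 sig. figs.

Δa = 2GMr/d³
   = 2 × (6.674 × 10⁻¹¹) × (5.68 × 10²⁶) × (1.98 × 10⁵) / (1.86 × 10⁸)³
   = 2.33 × 10⁻³ m/s²

2.33 × 10⁻³ m/s²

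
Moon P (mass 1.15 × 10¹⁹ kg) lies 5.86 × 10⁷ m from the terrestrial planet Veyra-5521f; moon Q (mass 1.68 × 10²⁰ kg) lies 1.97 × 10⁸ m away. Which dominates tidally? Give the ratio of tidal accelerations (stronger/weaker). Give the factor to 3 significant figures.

The tide-raising term goes as M/d³ (the gradient of a 1/d² field).
Moon P: (1.15 × 10¹⁹) / (5.86 × 10⁷)³ = 5.715 × 10⁻⁵
Moon Q: (1.68 × 10²⁰) / (1.97 × 10⁸)³ = 2.197 × 10⁻⁵
Ratio (larger/smaller) = 2.60

Moon P, by a factor of ≈ 2.60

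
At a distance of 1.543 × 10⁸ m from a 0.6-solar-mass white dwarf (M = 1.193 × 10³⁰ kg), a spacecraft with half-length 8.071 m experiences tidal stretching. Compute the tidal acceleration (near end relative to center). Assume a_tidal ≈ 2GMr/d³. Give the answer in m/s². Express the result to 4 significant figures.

a_tidal = 2GMr/d³
        = 2 × (6.674 × 10⁻¹¹) × (1.193 × 10³⁰) × (8.071) / (1.543 × 10⁸)³
        = 3.499 × 10⁻⁴ m/s²

3.499 × 10⁻⁴ m/s²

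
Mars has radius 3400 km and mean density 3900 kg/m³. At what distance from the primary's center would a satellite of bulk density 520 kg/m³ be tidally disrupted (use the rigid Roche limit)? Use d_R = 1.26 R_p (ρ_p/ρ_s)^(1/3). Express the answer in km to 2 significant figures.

d_R = 1.26 × 3400 km × (3900/520)^(1/3)
    = 8400 km

8400 km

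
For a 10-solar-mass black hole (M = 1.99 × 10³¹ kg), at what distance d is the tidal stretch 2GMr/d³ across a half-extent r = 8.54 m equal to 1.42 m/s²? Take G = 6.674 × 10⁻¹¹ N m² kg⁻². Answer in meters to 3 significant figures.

2.52 × 10⁷ m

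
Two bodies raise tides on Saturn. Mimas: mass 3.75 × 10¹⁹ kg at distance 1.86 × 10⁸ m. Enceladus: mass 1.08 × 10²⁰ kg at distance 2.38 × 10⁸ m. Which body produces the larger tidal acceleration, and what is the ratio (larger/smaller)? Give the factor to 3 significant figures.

Enceladus, by a factor of ≈ 1.37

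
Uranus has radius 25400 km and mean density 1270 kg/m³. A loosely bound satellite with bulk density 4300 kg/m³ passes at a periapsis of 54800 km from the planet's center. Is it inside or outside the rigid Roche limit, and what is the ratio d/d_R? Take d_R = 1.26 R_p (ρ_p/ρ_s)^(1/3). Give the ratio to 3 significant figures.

outside; d/d_R ≈ 2.57

d_R = 1.26 × (25400 km) × (1270/4300)^(1/3) = 21310 km
d/d_R = (54800) / (21310) = 2.57
Since d/d_R > 1, the body is outside the Roche limit.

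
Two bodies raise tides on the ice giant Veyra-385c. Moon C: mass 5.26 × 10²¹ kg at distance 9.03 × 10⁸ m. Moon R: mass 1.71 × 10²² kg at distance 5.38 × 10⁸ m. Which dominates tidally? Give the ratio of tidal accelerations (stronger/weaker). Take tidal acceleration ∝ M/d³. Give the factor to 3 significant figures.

The tide-raising term goes as M/d³ (the gradient of a 1/d² field).
Moon C: (5.26 × 10²¹) / (9.03 × 10⁸)³ = 7.144 × 10⁻⁶
Moon R: (1.71 × 10²²) / (5.38 × 10⁸)³ = 1.098 × 10⁻⁴
Ratio (larger/smaller) = 15.4

Moon R, by a factor of ≈ 15.4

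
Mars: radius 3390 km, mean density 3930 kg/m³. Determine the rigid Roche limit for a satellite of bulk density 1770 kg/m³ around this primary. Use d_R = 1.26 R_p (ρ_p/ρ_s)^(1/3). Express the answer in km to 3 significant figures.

5570 km

d_R = 1.26 × 3390 km × (3930/1770)^(1/3)
    = 5570 km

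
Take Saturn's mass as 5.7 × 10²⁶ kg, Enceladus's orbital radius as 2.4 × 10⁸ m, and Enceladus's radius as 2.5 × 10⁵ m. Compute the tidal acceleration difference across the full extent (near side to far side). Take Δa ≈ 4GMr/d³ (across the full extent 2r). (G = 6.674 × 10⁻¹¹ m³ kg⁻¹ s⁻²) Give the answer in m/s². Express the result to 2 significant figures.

2.8 × 10⁻³ m/s²

Δg = 4GMr/d³
   = 4 × (6.674 × 10⁻¹¹) × (5.7 × 10²⁶) × (2.5 × 10⁵) / (2.4 × 10⁸)³
   = 2.8 × 10⁻³ m/s²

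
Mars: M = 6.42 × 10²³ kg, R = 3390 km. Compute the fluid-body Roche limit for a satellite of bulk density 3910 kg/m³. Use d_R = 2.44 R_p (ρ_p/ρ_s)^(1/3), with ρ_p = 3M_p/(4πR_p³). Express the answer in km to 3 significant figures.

8290 km

ρ_p = 3M_p/(4πR_p³) = 3 × (6.42 × 10²³) / (4π × (3.39 × 10⁶ m)³) = 3930 kg/m³
d_R = 2.44 × 3390 km × (3930/3910)^(1/3)
    = 8290 km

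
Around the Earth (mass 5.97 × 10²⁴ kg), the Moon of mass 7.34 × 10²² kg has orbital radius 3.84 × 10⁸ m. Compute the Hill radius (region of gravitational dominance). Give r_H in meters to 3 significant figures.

6.15 × 10⁷ m

r_H ≈ a (m/3M)^(1/3)
    = (3.84 × 10⁸) × (7.34 × 10²² / (3 × 5.97 × 10²⁴))^(1/3)
    = 6.15 × 10⁷ m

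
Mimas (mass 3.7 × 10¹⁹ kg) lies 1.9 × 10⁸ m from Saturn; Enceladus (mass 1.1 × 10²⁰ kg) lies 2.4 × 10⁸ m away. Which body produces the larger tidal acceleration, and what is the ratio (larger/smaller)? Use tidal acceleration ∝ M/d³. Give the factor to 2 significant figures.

Enceladus, by a factor of ≈ 1.5

Tidal stretch scales as M/d³; compute that for each body.
Mimas: (3.7 × 10¹⁹) / (1.9 × 10⁸)³ = 5.394 × 10⁻⁶
Enceladus: (1.1 × 10²⁰) / (2.4 × 10⁸)³ = 7.957 × 10⁻⁶
Ratio (larger/smaller) = 1.5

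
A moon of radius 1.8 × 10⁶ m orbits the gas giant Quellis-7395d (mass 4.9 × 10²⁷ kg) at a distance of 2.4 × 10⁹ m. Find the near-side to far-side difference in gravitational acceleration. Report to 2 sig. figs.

1.7 × 10⁻⁴ m/s²

a_tidal = 4GMr/d³
        = 4 × (6.674 × 10⁻¹¹) × (4.9 × 10²⁷) × (1.8 × 10⁶) / (2.4 × 10⁹)³
        = 1.7 × 10⁻⁴ m/s²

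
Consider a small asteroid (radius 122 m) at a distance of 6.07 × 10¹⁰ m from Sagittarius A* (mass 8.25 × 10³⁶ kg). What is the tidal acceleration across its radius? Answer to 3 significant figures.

6.01 × 10⁻⁴ m/s²

Δa = 2GMr/d³
   = 2 × (6.674 × 10⁻¹¹) × (8.25 × 10³⁶) × (122) / (6.07 × 10¹⁰)³
   = 6.01 × 10⁻⁴ m/s²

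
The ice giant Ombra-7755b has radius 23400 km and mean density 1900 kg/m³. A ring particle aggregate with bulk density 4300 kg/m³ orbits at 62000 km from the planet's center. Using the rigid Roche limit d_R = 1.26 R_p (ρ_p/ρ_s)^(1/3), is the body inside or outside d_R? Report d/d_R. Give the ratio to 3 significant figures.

outside; d/d_R ≈ 2.76

d_R = 1.26 × (23400 km) × (1900/4300)^(1/3) = 22460 km
d/d_R = (62000) / (22460) = 2.76
Since d/d_R > 1, the body is outside the Roche limit.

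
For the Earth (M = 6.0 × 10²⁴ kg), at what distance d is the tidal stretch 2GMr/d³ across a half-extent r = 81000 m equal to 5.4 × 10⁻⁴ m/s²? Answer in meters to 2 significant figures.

2GMr/d³ = a_tidal  ⇒  d = (2GMr / a_tidal)^(1/3)
d = (2 × 6.674×10⁻¹¹ × (6.0 × 10²⁴) × (81000) / (5.4 × 10⁻⁴))^(1/3)
  = 4.9 × 10⁷ m

4.9 × 10⁷ m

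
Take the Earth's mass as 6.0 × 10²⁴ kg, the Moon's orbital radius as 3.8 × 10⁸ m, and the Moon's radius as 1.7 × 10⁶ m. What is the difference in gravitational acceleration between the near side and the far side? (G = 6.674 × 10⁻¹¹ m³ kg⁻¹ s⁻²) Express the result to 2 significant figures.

Δa = 4GMr/d³
   = 4 × (6.674 × 10⁻¹¹) × (6.0 × 10²⁴) × (1.7 × 10⁶) / (3.8 × 10⁸)³
   = 5.0 × 10⁻⁵ m/s²

5.0 × 10⁻⁵ m/s²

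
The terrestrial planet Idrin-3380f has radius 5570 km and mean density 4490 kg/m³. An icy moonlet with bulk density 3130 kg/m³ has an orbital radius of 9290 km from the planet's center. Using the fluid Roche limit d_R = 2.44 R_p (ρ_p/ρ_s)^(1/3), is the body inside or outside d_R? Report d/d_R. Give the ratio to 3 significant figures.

d_R = 2.44 × (5570 km) × (4490/3130)^(1/3) = 15330 km
d/d_R = (9290) / (15330) = 0.606
Since d/d_R < 1, the body is inside the Roche limit.

inside; d/d_R ≈ 0.606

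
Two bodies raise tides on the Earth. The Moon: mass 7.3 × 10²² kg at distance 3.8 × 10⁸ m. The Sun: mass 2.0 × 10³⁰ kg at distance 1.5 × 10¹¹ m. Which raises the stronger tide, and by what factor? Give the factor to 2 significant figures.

The Moon, by a factor of ≈ 2.2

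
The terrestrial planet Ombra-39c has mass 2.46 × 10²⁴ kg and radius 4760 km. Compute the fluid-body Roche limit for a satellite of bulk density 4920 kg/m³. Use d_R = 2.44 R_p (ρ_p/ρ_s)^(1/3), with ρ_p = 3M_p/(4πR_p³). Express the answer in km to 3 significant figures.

12000 km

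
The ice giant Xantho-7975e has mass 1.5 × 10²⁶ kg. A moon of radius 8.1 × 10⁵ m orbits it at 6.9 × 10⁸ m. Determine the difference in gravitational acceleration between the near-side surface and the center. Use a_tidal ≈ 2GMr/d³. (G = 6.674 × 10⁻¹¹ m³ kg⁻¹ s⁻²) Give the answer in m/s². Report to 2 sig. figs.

4.9 × 10⁻⁵ m/s²

The tidal stretch is the gradient of GM/d² times the body's extent r, hence the 1/d³ dependence.
Δa = 2GMr/d³
   = 2 × (6.674 × 10⁻¹¹) × (1.5 × 10²⁶) × (8.1 × 10⁵) / (6.9 × 10⁸)³
   = 4.9 × 10⁻⁵ m/s²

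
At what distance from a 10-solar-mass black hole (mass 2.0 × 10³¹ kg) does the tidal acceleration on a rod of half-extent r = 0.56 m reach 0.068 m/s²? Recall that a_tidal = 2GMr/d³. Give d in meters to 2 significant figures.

2GMr/d³ = a_tidal  ⇒  d = (2GMr / a_tidal)^(1/3)
d = (2 × 6.674×10⁻¹¹ × (2.0 × 10³¹) × (0.56) / (0.068))^(1/3)
  = 2.8 × 10⁷ m

2.8 × 10⁷ m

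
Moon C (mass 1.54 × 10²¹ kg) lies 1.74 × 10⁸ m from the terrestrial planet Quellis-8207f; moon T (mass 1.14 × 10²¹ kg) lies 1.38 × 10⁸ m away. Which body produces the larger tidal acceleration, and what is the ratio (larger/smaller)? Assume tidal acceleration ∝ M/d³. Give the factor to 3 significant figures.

Moon T, by a factor of ≈ 1.48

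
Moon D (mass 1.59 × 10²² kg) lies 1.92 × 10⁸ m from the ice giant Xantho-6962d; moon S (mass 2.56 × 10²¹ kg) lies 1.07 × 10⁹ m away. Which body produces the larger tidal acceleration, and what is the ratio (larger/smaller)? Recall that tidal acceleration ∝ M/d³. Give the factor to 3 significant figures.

Compare M/d³ for the two perturbers:
Moon D: (1.59 × 10²²) / (1.92 × 10⁸)³ = 2.246 × 10⁻³
Moon S: (2.56 × 10²¹) / (1.07 × 10⁹)³ = 2.090 × 10⁻⁶
Ratio (larger/smaller) = 1070

Moon D, by a factor of ≈ 1070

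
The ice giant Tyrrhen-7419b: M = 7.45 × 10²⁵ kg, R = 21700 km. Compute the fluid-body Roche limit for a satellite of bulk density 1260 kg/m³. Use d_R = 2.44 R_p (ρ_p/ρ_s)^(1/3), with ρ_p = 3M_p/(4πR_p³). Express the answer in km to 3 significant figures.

59000 km

ρ_p = 3M_p/(4πR_p³) = 3 × (7.45 × 10²⁵) / (4π × (2.17 × 10⁷ m)³) = 1740 kg/m³
d_R = 2.44 × 21700 km × (1740/1260)^(1/3)
    = 59000 km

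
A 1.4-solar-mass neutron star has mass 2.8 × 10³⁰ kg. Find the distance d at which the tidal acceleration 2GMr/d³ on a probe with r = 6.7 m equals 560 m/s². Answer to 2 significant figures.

2GMr/d³ = a_tidal  ⇒  d = (2GMr / a_tidal)^(1/3)
d = (2 × 6.674×10⁻¹¹ × (2.8 × 10³⁰) × (6.7) / (560))^(1/3)
  = 1.6 × 10⁶ m

1.6 × 10⁶ m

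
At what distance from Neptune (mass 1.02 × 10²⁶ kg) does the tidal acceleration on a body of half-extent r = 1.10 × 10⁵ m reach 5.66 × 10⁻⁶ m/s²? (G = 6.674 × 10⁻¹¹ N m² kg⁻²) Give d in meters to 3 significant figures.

6.42 × 10⁸ m

2GMr/d³ = a_tidal  ⇒  d = (2GMr / a_tidal)^(1/3)
d = (2 × 6.674×10⁻¹¹ × (1.02 × 10²⁶) × (1.10 × 10⁵) / (5.66 × 10⁻⁶))^(1/3)
  = 6.42 × 10⁸ m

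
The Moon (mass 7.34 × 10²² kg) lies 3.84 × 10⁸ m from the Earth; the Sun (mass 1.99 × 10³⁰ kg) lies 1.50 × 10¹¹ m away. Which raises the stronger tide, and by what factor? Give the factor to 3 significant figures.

The Moon, by a factor of ≈ 2.20

Tidal stretch scales as M/d³; compute that for each body.
The Moon: (7.34 × 10²²) / (3.84 × 10⁸)³ = 1.296 × 10⁻³
The Sun: (1.99 × 10³⁰) / (1.50 × 10¹¹)³ = 5.896 × 10⁻⁴
Ratio (larger/smaller) = 2.20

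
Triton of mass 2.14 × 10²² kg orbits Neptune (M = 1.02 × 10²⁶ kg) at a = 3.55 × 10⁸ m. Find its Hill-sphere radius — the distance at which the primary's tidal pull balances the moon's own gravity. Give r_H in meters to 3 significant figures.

1.46 × 10⁷ m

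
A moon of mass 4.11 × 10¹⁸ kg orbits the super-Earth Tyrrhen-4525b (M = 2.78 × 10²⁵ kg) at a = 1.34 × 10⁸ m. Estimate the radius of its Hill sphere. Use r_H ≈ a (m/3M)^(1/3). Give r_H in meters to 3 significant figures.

r_H ≈ a (m/3M)^(1/3)
    = (1.34 × 10⁸) × (4.11 × 10¹⁸ / (3 × 2.78 × 10²⁵))^(1/3)
    = 4.91 × 10⁵ m

4.91 × 10⁵ m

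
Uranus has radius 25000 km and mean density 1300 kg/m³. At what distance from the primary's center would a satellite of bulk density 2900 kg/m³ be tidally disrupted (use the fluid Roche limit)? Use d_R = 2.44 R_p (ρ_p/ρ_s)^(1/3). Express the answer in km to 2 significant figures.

47000 km

d_R = 2.44 × 25000 km × (1300/2900)^(1/3)
    = 47000 km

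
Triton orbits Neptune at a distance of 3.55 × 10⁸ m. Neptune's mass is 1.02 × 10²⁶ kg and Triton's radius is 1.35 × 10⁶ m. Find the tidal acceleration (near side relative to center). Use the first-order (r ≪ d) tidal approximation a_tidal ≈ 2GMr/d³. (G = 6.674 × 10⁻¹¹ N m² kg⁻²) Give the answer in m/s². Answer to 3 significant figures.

Δg = 2GMr/d³
   = 2 × (6.674 × 10⁻¹¹) × (1.02 × 10²⁶) × (1.35 × 10⁶) / (3.55 × 10⁸)³
   = 4.11 × 10⁻⁴ m/s²

4.11 × 10⁻⁴ m/s²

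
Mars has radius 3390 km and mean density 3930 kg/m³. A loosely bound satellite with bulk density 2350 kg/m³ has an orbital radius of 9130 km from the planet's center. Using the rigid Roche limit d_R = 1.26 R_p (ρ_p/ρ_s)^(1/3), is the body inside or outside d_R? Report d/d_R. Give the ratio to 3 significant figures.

d_R = 1.26 × (3390 km) × (3930/2350)^(1/3) = 5070 km
d/d_R = (9130) / (5070) = 1.80
Since d/d_R > 1, the body is outside the Roche limit.

outside; d/d_R ≈ 1.80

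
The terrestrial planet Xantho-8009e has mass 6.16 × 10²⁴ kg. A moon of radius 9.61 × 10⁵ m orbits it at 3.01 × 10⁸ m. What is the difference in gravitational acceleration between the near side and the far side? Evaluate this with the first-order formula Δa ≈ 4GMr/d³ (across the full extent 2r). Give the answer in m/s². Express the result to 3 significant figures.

5.79 × 10⁻⁵ m/s²

Differencing GM/(d−r)² and GM/(d+r)² to first order in r/d gives 4GMr/d³.
Δg = 4GMr/d³
   = 4 × (6.674 × 10⁻¹¹) × (6.16 × 10²⁴) × (9.61 × 10⁵) / (3.01 × 10⁸)³
   = 5.79 × 10⁻⁵ m/s²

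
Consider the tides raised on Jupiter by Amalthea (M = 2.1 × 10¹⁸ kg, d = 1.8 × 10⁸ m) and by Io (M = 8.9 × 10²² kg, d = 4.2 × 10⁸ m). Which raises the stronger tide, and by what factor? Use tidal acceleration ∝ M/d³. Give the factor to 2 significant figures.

Tidal acceleration ∝ M/d³, so compare M/d³ for each.
Amalthea: (2.1 × 10¹⁸) / (1.8 × 10⁸)³ = 3.601 × 10⁻⁷
Io: (8.9 × 10²²) / (4.2 × 10⁸)³ = 1.201 × 10⁻³
Ratio (larger/smaller) = 3300

Io, by a factor of ≈ 3300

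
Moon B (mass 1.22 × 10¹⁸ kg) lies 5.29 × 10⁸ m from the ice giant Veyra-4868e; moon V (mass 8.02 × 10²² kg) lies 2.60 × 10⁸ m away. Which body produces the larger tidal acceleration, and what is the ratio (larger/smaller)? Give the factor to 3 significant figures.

Moon V, by a factor of ≈ 5.54 × 10⁵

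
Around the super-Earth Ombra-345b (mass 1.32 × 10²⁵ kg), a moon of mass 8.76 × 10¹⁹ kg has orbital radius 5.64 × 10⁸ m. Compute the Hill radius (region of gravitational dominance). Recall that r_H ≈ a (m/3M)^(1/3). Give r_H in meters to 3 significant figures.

r_H ≈ a (m/3M)^(1/3)
    = (5.64 × 10⁸) × (8.76 × 10¹⁹ / (3 × 1.32 × 10²⁵))^(1/3)
    = 7.35 × 10⁶ m

7.35 × 10⁶ m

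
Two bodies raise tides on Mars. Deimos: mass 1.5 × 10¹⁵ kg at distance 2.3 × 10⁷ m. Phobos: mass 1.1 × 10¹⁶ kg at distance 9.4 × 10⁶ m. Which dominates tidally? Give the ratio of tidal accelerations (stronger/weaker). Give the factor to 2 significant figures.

Phobos, by a factor of ≈ 110

Tidal stretch scales as M/d³; compute that for each body.
Deimos: (1.5 × 10¹⁵) / (2.3 × 10⁷)³ = 1.233 × 10⁻⁷
Phobos: (1.1 × 10¹⁶) / (9.4 × 10⁶)³ = 1.324 × 10⁻⁵
Ratio (larger/smaller) = 110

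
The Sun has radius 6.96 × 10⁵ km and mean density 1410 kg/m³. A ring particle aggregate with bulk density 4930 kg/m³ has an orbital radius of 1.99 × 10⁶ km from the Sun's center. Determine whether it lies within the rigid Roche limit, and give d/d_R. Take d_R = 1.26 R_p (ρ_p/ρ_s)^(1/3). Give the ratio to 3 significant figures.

outside; d/d_R ≈ 3.44

d_R = 1.26 × (6.96 × 10⁵ km) × (1410/4930)^(1/3) = 5.778 × 10⁵ km
d/d_R = (1.99 × 10⁶) / (5.778 × 10⁵) = 3.44
Since d/d_R > 1, the body is outside the Roche limit.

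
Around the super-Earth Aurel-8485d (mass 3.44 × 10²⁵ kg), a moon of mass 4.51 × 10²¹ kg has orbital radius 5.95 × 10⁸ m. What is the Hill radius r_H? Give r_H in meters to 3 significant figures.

r_H ≈ a (m/3M)^(1/3)
    = (5.95 × 10⁸) × (4.51 × 10²¹ / (3 × 3.44 × 10²⁵))^(1/3)
    = 2.10 × 10⁷ m

2.10 × 10⁷ m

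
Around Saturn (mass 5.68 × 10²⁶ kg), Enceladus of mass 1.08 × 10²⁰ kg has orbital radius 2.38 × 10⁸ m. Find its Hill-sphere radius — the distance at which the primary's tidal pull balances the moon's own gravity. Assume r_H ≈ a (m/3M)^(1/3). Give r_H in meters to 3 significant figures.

r_H ≈ a (m/3M)^(1/3)
    = (2.38 × 10⁸) × (1.08 × 10²⁰ / (3 × 5.68 × 10²⁶))^(1/3)
    = 9.49 × 10⁵ m

9.49 × 10⁵ m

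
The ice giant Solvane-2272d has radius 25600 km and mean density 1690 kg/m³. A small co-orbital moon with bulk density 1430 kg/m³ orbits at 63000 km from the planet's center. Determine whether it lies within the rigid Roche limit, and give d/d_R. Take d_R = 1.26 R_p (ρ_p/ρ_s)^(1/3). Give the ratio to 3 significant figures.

d_R = 1.26 × (25600 km) × (1690/1430)^(1/3) = 34100 km
d/d_R = (63000) / (34100) = 1.85
Since d/d_R > 1, the body is outside the Roche limit.

outside; d/d_R ≈ 1.85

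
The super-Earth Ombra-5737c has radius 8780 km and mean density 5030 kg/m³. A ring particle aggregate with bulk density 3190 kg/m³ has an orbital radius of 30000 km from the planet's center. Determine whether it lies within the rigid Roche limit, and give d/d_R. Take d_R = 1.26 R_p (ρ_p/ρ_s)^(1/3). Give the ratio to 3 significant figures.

outside; d/d_R ≈ 2.33

d_R = 1.26 × (8780 km) × (5030/3190)^(1/3) = 12880 km
d/d_R = (30000) / (12880) = 2.33
Since d/d_R > 1, the body is outside the Roche limit.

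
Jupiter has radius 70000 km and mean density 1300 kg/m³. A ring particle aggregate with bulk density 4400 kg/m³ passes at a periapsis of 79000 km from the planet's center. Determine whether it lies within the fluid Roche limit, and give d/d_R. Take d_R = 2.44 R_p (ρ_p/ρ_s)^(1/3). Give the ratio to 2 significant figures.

d_R = 2.44 × (70000 km) × (1300/4400)^(1/3) = 1.138 × 10⁵ km
d/d_R = (79000) / (1.138 × 10⁵) = 0.69
Since d/d_R < 1, the body is inside the Roche limit.

inside; d/d_R ≈ 0.69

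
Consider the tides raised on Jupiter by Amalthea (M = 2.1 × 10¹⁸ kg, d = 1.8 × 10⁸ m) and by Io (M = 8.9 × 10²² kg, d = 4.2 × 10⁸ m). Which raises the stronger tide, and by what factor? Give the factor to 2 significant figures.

The tide-raising term goes as M/d³ (the gradient of a 1/d² field).
Amalthea: (2.1 × 10¹⁸) / (1.8 × 10⁸)³ = 3.601 × 10⁻⁷
Io: (8.9 × 10²²) / (4.2 × 10⁸)³ = 1.201 × 10⁻³
Ratio (larger/smaller) = 3300

Io, by a factor of ≈ 3300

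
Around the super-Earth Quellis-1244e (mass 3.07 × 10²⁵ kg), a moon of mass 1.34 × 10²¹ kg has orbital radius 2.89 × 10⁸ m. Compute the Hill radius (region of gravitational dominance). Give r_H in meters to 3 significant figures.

7.06 × 10⁶ m

r_H ≈ a (m/3M)^(1/3)
    = (2.89 × 10⁸) × (1.34 × 10²¹ / (3 × 3.07 × 10²⁵))^(1/3)
    = 7.06 × 10⁶ m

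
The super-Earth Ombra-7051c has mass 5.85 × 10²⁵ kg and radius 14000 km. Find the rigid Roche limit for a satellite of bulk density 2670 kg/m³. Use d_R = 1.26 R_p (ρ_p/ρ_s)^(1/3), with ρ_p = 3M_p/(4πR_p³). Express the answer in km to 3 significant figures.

ρ_p = 3M_p/(4πR_p³) = 3 × (5.85 × 10²⁵) / (4π × (1.40 × 10⁷ m)³) = 5090 kg/m³
d_R = 1.26 × 14000 km × (5090/2670)^(1/3)
    = 21900 km

21900 km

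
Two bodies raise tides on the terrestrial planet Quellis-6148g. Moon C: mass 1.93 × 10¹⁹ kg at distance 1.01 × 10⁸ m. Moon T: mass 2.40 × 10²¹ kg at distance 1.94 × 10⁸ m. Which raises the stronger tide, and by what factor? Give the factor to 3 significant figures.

Moon T, by a factor of ≈ 17.5

Tidal acceleration ∝ M/d³, so compare M/d³ for each.
Moon C: (1.93 × 10¹⁹) / (1.01 × 10⁸)³ = 1.873 × 10⁻⁵
Moon T: (2.40 × 10²¹) / (1.94 × 10⁸)³ = 3.287 × 10⁻⁴
Ratio (larger/smaller) = 17.5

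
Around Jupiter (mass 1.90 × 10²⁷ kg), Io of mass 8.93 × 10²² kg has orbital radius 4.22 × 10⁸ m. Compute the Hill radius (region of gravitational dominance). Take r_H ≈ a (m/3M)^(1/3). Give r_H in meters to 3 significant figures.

1.06 × 10⁷ m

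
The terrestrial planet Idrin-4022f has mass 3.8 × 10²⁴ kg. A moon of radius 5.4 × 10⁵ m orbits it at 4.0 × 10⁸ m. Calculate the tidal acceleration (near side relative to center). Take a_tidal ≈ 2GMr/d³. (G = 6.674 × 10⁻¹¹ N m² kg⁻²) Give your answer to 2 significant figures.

a_tidal = 2GMr/d³
        = 2 × (6.674 × 10⁻¹¹) × (3.8 × 10²⁴) × (5.4 × 10⁵) / (4.0 × 10⁸)³
        = 4.3 × 10⁻⁶ m/s²

4.3 × 10⁻⁶ m/s²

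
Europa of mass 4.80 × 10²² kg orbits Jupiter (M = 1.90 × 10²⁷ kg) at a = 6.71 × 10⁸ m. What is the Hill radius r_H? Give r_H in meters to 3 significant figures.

r_H ≈ a (m/3M)^(1/3)
    = (6.71 × 10⁸) × (4.80 × 10²² / (3 × 1.90 × 10²⁷))^(1/3)
    = 1.37 × 10⁷ m

1.37 × 10⁷ m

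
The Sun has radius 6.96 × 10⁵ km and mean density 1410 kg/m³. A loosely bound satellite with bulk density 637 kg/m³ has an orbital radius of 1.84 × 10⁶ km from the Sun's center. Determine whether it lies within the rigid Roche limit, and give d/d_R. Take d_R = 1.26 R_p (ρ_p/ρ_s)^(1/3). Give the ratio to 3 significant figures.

d_R = 1.26 × (6.96 × 10⁵ km) × (1410/637)^(1/3) = 1.143 × 10⁶ km
d/d_R = (1.84 × 10⁶) / (1.143 × 10⁶) = 1.61
Since d/d_R > 1, the body is outside the Roche limit.

outside; d/d_R ≈ 1.61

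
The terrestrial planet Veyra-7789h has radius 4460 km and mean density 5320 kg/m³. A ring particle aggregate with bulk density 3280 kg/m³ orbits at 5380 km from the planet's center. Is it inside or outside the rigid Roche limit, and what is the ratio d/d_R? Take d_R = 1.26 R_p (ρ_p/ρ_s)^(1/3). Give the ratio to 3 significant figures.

d_R = 1.26 × (4460 km) × (5320/3280)^(1/3) = 6603 km
d/d_R = (5380) / (6603) = 0.815
Since d/d_R < 1, the body is inside the Roche limit.

inside; d/d_R ≈ 0.815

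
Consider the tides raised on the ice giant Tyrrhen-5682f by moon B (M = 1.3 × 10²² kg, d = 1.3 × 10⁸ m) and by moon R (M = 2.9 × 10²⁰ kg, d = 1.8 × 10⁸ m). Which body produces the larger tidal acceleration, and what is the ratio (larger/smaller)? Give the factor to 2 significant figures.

Moon B, by a factor of ≈ 120

Tidal stretch scales as M/d³; compute that for each body.
Moon B: (1.3 × 10²²) / (1.3 × 10⁸)³ = 5.917 × 10⁻³
Moon R: (2.9 × 10²⁰) / (1.8 × 10⁸)³ = 4.973 × 10⁻⁵
Ratio (larger/smaller) = 120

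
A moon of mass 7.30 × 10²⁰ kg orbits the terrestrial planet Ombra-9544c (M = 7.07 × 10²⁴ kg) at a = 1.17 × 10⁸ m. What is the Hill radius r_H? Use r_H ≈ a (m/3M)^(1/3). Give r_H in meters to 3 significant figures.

3.81 × 10⁶ m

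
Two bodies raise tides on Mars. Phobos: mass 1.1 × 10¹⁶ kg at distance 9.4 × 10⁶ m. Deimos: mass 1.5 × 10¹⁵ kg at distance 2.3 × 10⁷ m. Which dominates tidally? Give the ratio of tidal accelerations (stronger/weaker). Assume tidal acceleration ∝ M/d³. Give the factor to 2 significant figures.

The tide-raising term goes as M/d³ (the gradient of a 1/d² field).
Phobos: (1.1 × 10¹⁶) / (9.4 × 10⁶)³ = 1.324 × 10⁻⁵
Deimos: (1.5 × 10¹⁵) / (2.3 × 10⁷)³ = 1.233 × 10⁻⁷
Ratio (larger/smaller) = 110

Phobos, by a factor of ≈ 110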